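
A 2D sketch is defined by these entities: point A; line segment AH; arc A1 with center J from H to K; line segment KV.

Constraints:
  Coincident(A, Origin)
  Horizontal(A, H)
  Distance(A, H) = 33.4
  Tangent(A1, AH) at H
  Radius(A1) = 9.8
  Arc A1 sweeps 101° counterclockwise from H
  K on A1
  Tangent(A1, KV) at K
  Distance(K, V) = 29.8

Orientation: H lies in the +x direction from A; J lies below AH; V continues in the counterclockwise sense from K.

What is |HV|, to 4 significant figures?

41.11

A is at the origin; A and H share the same y with |AH| = 33.4 and H on the +x side, so H = (33.40, 0.000). The tangent condition forces JH to be normal to AH, so J = H + (0, -9.8) = (33.40, -9.800). On A1, H sits at bearing 90° from J; a 101° counterclockwise sweep puts K at bearing 191°, so K = J + 9.8·(cos 191°, sin 191°) = (23.78, -11.67). Tangency of A1 to KV means the radius JK is perpendicular to KV, so KV runs along (−sin 191°, cos 191°); with |KV| = 29.8, V = (29.47, -40.92). Then |HV| = |V − H| = 41.11.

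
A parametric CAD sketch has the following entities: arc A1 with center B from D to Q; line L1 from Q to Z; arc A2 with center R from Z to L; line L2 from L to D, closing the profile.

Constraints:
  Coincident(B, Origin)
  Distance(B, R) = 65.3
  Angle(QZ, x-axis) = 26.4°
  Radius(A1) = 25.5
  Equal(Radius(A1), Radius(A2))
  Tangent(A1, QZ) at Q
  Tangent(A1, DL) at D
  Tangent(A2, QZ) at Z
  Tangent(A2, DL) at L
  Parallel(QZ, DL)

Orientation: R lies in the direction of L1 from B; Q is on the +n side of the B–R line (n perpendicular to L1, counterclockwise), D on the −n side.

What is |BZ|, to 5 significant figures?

70.102

The slot axis is L1's direction at 26.4°, so u = (cos 26.4°, sin 26.4°) = (0.89571, 0.44464) and n = (−sin 26.4°, cos 26.4°) = (-0.44464, 0.89571). B is at the origin and R lies 65.3 along u from B, so R = 65.3·u = (58.490, 29.035). Tangency of A1 to both parallel lines with radius 25.5 puts Q and D at B ± 25.5·n: Q = (-11.338, 22.841), D = (11.338, -22.841). Equal radii place Z and L the same way about R: Z = R + 25.5·n = (47.152, 51.875), L = R − 25.5·n = (69.828, 6.1940). Then |BZ| = |Z − B| = 70.102.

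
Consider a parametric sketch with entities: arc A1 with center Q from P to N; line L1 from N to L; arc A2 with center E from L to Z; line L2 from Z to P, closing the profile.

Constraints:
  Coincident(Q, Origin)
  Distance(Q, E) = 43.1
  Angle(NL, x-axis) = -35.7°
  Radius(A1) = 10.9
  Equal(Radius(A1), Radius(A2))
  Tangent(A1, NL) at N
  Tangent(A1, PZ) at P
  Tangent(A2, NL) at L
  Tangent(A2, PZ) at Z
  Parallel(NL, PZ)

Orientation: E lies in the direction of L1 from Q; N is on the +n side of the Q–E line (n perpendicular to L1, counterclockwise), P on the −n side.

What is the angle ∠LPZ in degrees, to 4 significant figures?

26.83°

The slot axis is L1's direction at -35.7°, so u = (cos -35.7°, sin -35.7°) = (0.8121, -0.5835) and n = (−sin -35.7°, cos -35.7°) = (0.5835, 0.8121). Q is at the origin and E lies 43.1 along u from Q, so E = 43.1·u = (35.00, -25.15). Tangency of A1 to both parallel lines with radius 10.9 puts N and P at Q ± 10.9·n: N = (6.361, 8.852), P = (-6.361, -8.852). Equal radii place L and Z the same way about E: L = E + 10.9·n = (41.36, -16.30), Z = E − 10.9·n = (28.64, -34.00). Then cos ∠LPZ = PL·PZ / (|PL||PZ|), giving 26.83°.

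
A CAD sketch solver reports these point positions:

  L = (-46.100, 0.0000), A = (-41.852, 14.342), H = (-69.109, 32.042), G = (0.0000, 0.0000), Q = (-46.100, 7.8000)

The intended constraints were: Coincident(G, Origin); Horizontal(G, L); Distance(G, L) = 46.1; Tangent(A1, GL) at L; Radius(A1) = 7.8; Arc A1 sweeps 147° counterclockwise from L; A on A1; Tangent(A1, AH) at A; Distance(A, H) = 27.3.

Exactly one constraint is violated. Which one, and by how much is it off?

Distance(A, H) = 27.3 — off by 5.20.

G = (0.00, 0.00) ✓; G.y = 0.00, L.y = 0.00 ✓; |GL| = 46.10 ✓; ∠(QL, LG) = 90.00° ✓; |QL| = 7.800 ✓; bearing(Q→A) − bearing(Q→L) = 147.0° ✓; |QA| = 7.800 ✓; ∠(QA, AH) = 90.00° ✓; |AH| = 32.50 ✗.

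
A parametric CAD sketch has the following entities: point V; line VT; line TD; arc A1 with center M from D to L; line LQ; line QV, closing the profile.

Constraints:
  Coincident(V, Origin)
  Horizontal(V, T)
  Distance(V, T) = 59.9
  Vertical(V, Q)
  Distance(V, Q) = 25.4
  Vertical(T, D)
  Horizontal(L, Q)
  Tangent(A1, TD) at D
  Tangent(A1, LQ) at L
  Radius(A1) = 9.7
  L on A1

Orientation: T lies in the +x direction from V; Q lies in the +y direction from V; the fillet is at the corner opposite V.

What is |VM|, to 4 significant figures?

52.60

V is at the origin; V and T share the same y with |VT| = 59.9 and T on the +x side, so T = (59.90, 0.000). V and Q share the same x with |VQ| = 25.4 and Q on the +y side, so Q = (0.000, 25.40). The virtual corner opposite V is at (59.90, 25.40). The tangent condition forces MD to be normal to TD and since A1 is tangent to LQ there, ML ⟂ LQ, with radius 9.7, so the center M sits 9.7 in from both sides at M = (50.20, 15.70). Then |VM| = |M − V| = 52.60.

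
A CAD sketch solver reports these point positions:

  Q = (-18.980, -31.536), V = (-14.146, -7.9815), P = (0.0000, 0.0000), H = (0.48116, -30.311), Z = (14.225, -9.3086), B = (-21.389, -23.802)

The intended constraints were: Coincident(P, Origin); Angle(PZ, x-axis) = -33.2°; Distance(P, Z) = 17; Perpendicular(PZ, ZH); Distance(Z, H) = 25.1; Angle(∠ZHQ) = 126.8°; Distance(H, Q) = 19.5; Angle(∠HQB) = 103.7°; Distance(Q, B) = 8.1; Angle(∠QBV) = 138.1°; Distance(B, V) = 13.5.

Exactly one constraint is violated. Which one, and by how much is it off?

Distance(B, V) = 13.5 — off by 3.90.

P = (0.00, 0.00) ✓; PZ at -33.20° ✓; |PZ| = 17.00 ✓; ∠(PZ, ZH) = 90.00° ✓; |ZH| = 25.10 ✓; ∠ZHQ = 126.8° ✓; |HQ| = 19.50 ✓; ∠HQB = 103.7° ✓; |QB| = 8.100 ✓; ∠QBV = 138.1° ✓; |BV| = 17.40 ✗.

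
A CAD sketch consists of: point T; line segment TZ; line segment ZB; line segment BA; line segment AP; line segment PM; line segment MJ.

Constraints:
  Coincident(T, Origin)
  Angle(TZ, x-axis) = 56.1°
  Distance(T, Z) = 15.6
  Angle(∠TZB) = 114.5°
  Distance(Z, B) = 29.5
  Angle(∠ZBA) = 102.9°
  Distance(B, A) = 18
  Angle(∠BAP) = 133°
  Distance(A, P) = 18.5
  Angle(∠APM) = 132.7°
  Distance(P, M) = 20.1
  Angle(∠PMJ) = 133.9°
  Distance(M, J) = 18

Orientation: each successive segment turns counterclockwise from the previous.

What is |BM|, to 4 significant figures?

44.44

∠BAP = 133.0° gives AP at -114.3° from the x-axis; with |AP| = 18.5, P = (-31.42, 15.44). ∠APM = 132.7° gives PM at -67.00° from the x-axis; with |PM| = 20.1, M = (-23.57, -3.060). Then |BM| = |M − B| = 44.44.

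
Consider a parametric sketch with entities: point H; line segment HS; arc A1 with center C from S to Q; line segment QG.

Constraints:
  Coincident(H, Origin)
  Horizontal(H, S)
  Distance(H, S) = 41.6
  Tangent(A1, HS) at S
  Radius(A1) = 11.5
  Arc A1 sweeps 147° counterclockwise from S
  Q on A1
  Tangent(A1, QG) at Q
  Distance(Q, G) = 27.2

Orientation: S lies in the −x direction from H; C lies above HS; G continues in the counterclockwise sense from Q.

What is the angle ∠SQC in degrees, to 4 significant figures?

16.50°

Tangency of A1 to HS means the radius CS is perpendicular to HS, so C = S + (0, 11.5) = (-41.60, 11.50). On A1, S sits at bearing -90° from C; a 147° counterclockwise sweep puts Q at bearing 57°, so Q = C + 11.5·(cos 57°, sin 57°) = (-35.34, 21.14). Then cos ∠SQC = QS·QC / (|QS||QC|), giving 16.50°.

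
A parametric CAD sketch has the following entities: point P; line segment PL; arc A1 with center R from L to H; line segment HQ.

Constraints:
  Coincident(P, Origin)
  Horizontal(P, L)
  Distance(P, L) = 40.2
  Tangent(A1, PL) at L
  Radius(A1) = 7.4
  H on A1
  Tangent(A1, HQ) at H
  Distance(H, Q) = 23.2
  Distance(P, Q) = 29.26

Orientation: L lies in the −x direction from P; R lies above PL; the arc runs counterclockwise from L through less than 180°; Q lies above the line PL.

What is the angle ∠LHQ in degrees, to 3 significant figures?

154°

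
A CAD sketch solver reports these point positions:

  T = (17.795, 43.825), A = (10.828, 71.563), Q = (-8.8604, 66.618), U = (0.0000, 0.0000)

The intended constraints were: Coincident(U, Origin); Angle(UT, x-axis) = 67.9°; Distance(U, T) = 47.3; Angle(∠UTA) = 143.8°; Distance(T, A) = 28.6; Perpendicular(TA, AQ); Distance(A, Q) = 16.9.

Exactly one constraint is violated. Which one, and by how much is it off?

Distance(A, Q) = 16.9 — off by 3.40.

U = (0.00, 0.00) ✓; UT at 67.90° ✓; |UT| = 47.30 ✓; ∠UTA = 143.8° ✓; |TA| = 28.60 ✓; ∠(TA, AQ) = 90.00° ✓; |AQ| = 20.30 ✗.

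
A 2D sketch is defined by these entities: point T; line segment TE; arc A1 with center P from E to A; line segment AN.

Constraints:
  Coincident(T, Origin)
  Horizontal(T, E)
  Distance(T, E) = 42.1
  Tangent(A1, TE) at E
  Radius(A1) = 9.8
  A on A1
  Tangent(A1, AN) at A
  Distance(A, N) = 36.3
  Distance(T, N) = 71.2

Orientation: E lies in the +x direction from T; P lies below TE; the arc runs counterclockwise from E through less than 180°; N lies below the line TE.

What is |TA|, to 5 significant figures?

37.453

T is at the origin; T and E share the same y with |TE| = 42.1 and E on the +x side, so E = (42.100, 0.0000). Tangency of A1 to TE means the radius PE is perpendicular to TE, so P = E + (0, -9.8) = (42.100, -9.8000). Since PA ⟂ AN (tangency), |PN| = √(9.8² + 36.3²) = 37.600 regardless of where A sits on A1. So N lies on both circle(T, 71.2) and circle(P, 37.600); the below-TE intersection is N = (55.115, -45.075). A is the foot of the tangent from N: A = (34.108, -15.471).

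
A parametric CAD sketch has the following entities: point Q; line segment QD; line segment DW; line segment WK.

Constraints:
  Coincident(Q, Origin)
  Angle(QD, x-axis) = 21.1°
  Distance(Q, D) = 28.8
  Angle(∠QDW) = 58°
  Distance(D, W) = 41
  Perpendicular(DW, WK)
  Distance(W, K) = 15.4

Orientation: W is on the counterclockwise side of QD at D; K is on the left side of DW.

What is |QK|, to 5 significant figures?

27.274

∠QDW = 58.0°, so DW runs at 21.1° + (180° − 58.0°) = 143.10° from the x-axis; with |DW| = 41.0, W = D + 41.0·(cos 143.10°, sin 143.10°) = (-5.9180, 34.985). The perpendicularity gives WK at right angles to DW; with |WK| = 15.4 on the left of DW, K = W + 15.4·(-0.60042, -0.79968) = (-15.164, 22.670). Then |QK| = |K − Q| = 27.274.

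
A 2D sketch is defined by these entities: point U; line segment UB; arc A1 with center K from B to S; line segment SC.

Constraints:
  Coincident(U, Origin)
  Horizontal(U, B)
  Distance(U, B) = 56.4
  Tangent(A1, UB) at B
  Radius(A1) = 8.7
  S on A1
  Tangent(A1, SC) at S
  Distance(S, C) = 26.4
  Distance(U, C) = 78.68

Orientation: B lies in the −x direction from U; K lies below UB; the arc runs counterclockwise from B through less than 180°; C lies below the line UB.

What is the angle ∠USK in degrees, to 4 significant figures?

21.50°

U is at the origin; UB is horizontal with |UB| = 56.4 and B on the −x side, so B = (-56.40, 0.000). Tangency of A1 to UB means the radius KB is perpendicular to UB, so K = B + (0, -8.7) = (-56.40, -8.700). Since KS ⟂ SC (tangency), |KC| = √(8.7² + 26.4²) = 27.80 regardless of where S sits on A1. So C lies on both circle(U, 78.68) and circle(K, 27.80); the below-UB intersection is C = (-72.01, -31.70). S is the foot of the tangent from C: S = (-64.77, -6.312).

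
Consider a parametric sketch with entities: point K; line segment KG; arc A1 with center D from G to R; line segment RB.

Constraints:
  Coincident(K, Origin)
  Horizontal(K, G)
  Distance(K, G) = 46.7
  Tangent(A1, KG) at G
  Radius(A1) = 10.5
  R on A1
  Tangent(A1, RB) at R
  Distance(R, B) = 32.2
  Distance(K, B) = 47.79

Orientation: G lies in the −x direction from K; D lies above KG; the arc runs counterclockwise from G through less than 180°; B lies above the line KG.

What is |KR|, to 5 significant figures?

37.382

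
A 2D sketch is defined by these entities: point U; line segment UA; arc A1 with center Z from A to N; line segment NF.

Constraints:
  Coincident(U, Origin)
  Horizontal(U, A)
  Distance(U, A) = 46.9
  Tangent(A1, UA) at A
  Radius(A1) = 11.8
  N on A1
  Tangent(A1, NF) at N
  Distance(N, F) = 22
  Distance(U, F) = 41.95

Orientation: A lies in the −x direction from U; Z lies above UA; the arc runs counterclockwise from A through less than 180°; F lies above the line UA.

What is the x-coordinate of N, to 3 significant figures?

-35.5

Checks: |ZN| = 11.80 ✓; ∠(ZN, NF) = 90.00° ✓; |NF| = 22.00 ✓; |UF| = 41.95 ✓.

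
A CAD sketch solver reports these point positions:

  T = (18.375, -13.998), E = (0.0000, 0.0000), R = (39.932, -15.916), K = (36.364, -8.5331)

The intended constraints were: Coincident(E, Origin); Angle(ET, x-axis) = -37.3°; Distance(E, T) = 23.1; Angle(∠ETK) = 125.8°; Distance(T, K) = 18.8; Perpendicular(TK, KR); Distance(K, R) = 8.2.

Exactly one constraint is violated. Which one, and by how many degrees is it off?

Perpendicular(TK, KR) — off by 8.90°.

E = (0.00, 0.00) ✓; ET at -37.30° ✓; |ET| = 23.10 ✓; ∠ETK = 125.8° ✓; |TK| = 18.80 ✓; ∠(TK, KR) = 81.10° ✗; |KR| = 8.200 ✓.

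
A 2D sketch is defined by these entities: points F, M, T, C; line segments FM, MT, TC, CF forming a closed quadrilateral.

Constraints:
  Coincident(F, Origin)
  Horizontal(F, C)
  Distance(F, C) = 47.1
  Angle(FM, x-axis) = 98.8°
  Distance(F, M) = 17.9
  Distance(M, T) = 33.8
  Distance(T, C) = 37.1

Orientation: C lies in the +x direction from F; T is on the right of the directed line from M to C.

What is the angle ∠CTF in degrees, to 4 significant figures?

114.2°

F is at the origin; FC is horizontal with |FC| = 47.1 and C in +x, so C = (47.1, 0). FM runs at 98.8° with |FM| = 17.9, so M = (-2.738, 17.69). T is determined by |MT| = 33.8 and |TC| = 37.1 together: it lies at the intersection of circle(M, 33.8) and circle(C, 37.1). With |MC| = 52.88, the foot of the radical line on MC is 24.23 from M and the perpendicular offset is √(33.8² − 24.23²) = 23.57. Taking the right-of-MC solution: T = (12.21, -12.62).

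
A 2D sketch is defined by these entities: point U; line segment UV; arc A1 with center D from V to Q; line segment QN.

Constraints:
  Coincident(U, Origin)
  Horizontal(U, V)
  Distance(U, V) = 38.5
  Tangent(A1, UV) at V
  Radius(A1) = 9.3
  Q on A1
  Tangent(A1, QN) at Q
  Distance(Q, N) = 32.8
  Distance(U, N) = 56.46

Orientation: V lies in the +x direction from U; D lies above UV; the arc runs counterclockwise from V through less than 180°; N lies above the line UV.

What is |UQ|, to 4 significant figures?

48.86

Checks: |DQ| = 9.300 ✓; ∠(DQ, QN) = 90.00° ✓; |QN| = 32.80 ✓; |UN| = 56.46 ✓.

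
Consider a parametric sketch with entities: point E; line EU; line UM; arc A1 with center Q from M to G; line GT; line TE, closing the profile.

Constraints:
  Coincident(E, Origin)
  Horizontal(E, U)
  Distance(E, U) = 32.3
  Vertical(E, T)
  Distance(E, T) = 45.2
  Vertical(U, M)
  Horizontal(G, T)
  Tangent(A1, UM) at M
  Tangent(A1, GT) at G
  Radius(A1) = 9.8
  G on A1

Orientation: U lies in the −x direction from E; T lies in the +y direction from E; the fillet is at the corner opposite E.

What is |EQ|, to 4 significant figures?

41.95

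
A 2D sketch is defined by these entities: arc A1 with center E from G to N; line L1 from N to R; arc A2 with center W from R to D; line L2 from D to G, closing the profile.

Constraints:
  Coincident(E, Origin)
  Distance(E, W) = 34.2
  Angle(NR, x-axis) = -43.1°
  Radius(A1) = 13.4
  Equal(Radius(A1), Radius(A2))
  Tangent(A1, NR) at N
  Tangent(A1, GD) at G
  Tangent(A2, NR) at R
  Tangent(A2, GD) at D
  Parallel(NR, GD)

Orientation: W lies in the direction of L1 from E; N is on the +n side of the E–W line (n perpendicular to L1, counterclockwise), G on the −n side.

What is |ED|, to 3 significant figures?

36.7

Tangency of A1 to both parallel lines with radius 13.4 puts N and G at E ± 13.4·n: N = (9.16, 9.78), G = (-9.16, -9.78). Equal radii place R and D the same way about W: R = W + 13.4·n = (34.1, -13.6), D = W − 13.4·n = (15.8, -33.2). Then |ED| = |D − E| = 36.7.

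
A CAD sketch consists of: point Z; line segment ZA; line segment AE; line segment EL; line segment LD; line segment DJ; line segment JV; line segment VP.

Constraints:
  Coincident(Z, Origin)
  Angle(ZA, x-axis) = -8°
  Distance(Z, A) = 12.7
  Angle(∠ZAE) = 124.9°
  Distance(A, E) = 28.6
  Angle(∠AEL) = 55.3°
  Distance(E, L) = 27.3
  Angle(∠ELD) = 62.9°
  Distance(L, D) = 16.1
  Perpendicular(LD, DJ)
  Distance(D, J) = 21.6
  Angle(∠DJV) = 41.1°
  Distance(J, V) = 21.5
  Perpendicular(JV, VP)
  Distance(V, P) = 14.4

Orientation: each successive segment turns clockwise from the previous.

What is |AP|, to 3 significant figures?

13.5

Z is at the origin; ZA runs at -8.0° with length 12.7, so A = (12.6, -1.77). ∠ZAE = 124.9° gives AE at -63.1° from the x-axis; with |AE| = 28.6, E = (25.5, -27.3). ∠AEL = 55.3° gives EL at 172° from the x-axis; with |EL| = 27.3, L = (-1.53, -23.6). ∠ELD = 62.9° gives LD at 55.1° from the x-axis; with |LD| = 16.1, D = (7.68, -10.4). LD is perpendicular to DJ, so DJ runs at -34.9°; with |DJ| = 21.6, J = (25.4, -22.7). ∠DJV = 41.1° gives JV at -174° from the x-axis; with |JV| = 21.5, V = (4.02, -25.0). The perpendicularity gives VP at right angles to JV, so VP runs at 96.2°; with |VP| = 14.4, P = (2.47, -10.7). Then |AP| = |P − A| = 13.5.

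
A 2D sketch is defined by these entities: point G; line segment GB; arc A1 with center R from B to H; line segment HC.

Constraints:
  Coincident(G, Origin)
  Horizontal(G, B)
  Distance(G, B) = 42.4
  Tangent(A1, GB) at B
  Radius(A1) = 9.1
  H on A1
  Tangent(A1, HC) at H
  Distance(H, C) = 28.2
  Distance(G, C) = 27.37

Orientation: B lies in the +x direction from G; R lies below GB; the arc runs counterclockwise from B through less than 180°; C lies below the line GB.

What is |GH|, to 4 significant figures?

36.13

G is at the origin; G and B share the same y with |GB| = 42.4 and B on the +x side, so B = (42.40, 0.000). Tangency of A1 to GB means the radius RB is perpendicular to GB, so R = B + (0, -9.1) = (42.40, -9.100). Since RH ⟂ HC (tangency), |RC| = √(9.1² + 28.2²) = 29.63 regardless of where H sits on A1. So C lies on both circle(G, 27.37) and circle(R, 29.63); the below-GB intersection is C = (15.87, -22.30). H is the foot of the tangent from C: H = (36.04, -2.591).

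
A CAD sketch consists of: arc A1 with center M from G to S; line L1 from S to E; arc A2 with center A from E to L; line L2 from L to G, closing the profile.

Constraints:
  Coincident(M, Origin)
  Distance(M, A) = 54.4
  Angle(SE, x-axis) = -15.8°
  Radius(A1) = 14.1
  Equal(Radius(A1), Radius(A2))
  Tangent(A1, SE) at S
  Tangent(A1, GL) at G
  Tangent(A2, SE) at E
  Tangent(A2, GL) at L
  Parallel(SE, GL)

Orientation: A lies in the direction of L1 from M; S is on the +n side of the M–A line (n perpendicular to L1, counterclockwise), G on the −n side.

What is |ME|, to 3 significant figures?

56.2

The slot axis is L1's direction at -15.8°, so u = (cos -15.8°, sin -15.8°) = (0.962, -0.272) and n = (−sin -15.8°, cos -15.8°) = (0.272, 0.962). M is at the origin and A lies 54.4 along u from M, so A = 54.4·u = (52.3, -14.8). Tangency of A1 to both parallel lines with radius 14.1 puts S and G at M ± 14.1·n: S = (3.84, 13.6), G = (-3.84, -13.6). Equal radii place E and L the same way about A: E = A + 14.1·n = (56.2, -1.24), L = A − 14.1·n = (48.5, -28.4). Then |ME| = |E − M| = 56.2.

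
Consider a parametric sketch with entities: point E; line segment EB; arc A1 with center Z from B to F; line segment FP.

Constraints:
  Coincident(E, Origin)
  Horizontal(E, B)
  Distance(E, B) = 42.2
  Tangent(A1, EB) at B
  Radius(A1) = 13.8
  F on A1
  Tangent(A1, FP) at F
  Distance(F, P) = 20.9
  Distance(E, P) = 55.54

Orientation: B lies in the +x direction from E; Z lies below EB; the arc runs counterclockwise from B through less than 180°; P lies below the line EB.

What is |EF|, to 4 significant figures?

36.21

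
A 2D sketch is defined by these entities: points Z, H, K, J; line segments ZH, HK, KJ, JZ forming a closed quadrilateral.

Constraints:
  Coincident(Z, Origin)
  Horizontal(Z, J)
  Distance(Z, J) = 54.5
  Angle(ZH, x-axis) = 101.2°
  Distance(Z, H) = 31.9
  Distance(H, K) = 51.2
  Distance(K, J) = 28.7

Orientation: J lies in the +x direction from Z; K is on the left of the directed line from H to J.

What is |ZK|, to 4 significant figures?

52.34

Z is at the origin; ZJ is horizontal with |ZJ| = 54.5 and J in +x, so J = (54.5, 0). ZH runs at 101.2° with |ZH| = 31.9, so H = (-6.196, 31.29). K is determined by |HK| = 51.2 and |KJ| = 28.7 together: it lies at the intersection of circle(H, 51.2) and circle(J, 28.7). With |HJ| = 68.29, the foot of the radical line on HJ is 47.31 from H and the perpendicular offset is √(51.2² − 47.31²) = 19.58. Taking the left-of-HJ solution: K = (44.83, 27.02).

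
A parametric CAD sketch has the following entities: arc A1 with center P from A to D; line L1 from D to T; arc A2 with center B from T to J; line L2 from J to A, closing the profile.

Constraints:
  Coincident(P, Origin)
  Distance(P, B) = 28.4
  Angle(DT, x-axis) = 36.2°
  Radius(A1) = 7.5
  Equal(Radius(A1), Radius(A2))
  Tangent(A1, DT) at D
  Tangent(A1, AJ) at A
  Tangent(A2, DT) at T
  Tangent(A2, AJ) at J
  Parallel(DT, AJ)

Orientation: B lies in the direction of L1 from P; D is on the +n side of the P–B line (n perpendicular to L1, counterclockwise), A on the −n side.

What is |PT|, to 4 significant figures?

29.37

The slot axis is L1's direction at 36.2°, so u = (cos 36.2°, sin 36.2°) = (0.8070, 0.5906) and n = (−sin 36.2°, cos 36.2°) = (-0.5906, 0.8070). P is at the origin and B lies 28.4 along u from P, so B = 28.4·u = (22.92, 16.77). Tangency of A1 to both parallel lines with radius 7.5 puts D and A at P ± 7.5·n: D = (-4.430, 6.052), A = (4.430, -6.052). Equal radii place T and J the same way about B: T = B + 7.5·n = (18.49, 22.83), J = B − 7.5·n = (27.35, 10.72). Then |PT| = |T − P| = 29.37.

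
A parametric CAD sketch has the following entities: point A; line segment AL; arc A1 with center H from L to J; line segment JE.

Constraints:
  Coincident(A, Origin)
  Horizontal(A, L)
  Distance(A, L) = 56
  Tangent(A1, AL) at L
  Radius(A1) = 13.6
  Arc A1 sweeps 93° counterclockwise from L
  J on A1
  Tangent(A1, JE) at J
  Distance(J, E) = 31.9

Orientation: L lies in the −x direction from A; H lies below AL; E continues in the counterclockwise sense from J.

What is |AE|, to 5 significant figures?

82.119

On A1, L sits at bearing 90° from H; a 93° counterclockwise sweep puts J at bearing 183°, so J = H + 13.6·(cos 183°, sin 183°) = (-69.581, -14.312). A1 meets JE tangentially, so HJ is at right angles to JE, so JE runs along (−sin 183°, cos 183°); with |JE| = 31.9, E = (-67.912, -46.168). Then |AE| = |E − A| = 82.119.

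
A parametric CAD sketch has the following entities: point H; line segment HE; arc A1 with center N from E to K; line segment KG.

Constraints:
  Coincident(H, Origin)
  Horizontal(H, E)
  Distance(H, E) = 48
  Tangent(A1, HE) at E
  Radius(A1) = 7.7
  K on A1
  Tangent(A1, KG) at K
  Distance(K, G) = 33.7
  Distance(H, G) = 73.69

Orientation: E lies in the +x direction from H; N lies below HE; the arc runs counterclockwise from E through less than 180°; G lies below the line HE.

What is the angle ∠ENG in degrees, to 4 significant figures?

155.3°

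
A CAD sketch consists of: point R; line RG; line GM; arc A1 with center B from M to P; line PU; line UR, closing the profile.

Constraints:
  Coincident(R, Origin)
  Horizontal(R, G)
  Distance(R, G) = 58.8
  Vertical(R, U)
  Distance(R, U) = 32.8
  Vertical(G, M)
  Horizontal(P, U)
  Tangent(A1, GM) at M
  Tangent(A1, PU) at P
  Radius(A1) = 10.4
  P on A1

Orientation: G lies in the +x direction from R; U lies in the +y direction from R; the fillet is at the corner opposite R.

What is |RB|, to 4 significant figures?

53.33

RU is vertical with |RU| = 32.8 and U on the +y side, so U = (0.000, 32.80). The virtual corner opposite R is at (58.80, 32.80). Tangency of A1 to GM means the radius BM is perpendicular to GM and the tangent condition forces BP to be normal to PU, with radius 10.4, so the center B sits 10.4 in from both sides at B = (48.40, 22.40). Then |RB| = |B − R| = 53.33.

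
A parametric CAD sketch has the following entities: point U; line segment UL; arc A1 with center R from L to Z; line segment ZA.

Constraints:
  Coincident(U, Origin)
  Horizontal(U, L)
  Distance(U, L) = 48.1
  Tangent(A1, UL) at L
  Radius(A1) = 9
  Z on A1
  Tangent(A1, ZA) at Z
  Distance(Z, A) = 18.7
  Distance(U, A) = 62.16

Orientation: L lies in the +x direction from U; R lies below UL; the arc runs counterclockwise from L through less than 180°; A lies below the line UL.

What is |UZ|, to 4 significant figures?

44.60

U is at the origin; UL is horizontal with |UL| = 48.1 and L on the +x side, so L = (48.10, 0.000). The tangent condition forces RL to be normal to UL, so R = L + (0, -9) = (48.10, -9.000). Since RZ ⟂ ZA (tangency), |RA| = √(9.0² + 18.7²) = 20.75 regardless of where Z sits on A1. So A lies on both circle(U, 62.16) and circle(R, 20.75); the below-UL intersection is A = (55.25, -28.48). Z is the foot of the tangent from A: Z = (41.83, -15.46).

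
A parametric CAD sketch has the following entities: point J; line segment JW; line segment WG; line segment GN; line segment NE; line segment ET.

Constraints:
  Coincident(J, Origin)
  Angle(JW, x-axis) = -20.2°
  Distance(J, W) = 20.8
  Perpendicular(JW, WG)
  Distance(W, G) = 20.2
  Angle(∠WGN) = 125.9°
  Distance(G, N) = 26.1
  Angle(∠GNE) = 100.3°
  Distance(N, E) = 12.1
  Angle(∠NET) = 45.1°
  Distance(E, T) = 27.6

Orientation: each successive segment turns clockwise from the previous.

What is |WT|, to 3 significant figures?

26.6

∠GNE = 100.3° gives NE at 116° from the x-axis; with |NE| = 12.1, E = (-17.9, -22.3). ∠NET = 45.1° gives ET at -18.9° from the x-axis; with |ET| = 27.6, T = (8.23, -31.3). Then |WT| = |T − W| = 26.6.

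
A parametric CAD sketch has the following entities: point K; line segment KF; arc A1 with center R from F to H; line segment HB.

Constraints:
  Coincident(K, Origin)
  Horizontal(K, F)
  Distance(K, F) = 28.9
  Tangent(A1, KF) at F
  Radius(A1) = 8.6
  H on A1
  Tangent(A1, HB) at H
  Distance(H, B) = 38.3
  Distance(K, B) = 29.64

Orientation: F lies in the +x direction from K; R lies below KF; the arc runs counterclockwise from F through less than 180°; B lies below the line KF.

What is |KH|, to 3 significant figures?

23.0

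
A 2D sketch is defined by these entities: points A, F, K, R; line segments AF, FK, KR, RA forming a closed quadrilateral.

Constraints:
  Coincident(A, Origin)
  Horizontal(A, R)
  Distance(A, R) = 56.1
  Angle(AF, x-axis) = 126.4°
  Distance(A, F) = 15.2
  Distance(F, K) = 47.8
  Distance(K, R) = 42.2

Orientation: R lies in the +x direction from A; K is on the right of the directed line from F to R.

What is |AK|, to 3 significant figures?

32.6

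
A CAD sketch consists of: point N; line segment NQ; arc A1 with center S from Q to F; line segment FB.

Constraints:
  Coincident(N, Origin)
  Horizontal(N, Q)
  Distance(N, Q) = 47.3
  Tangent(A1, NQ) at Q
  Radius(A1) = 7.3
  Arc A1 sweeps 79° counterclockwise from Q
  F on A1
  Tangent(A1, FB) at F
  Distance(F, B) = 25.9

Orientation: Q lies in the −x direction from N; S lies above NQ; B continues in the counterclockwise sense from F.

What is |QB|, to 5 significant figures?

33.589

N is at the origin; NQ is horizontal with |NQ| = 47.3 and Q on the −x side, so Q = (-47.300, 0.0000). A1 meets NQ tangentially, so SQ is at right angles to NQ, so S = Q + (0, 7.3) = (-47.300, 7.3000). On A1, Q sits at bearing -90° from S; a 79° counterclockwise sweep puts F at bearing -11°, so F = S + 7.3·(cos -11°, sin -11°) = (-40.134, 5.9071). Tangency of A1 to FB means the radius SF is perpendicular to FB, so FB runs along (−sin -11°, cos -11°); with |FB| = 25.9, B = (-35.192, 31.331). Then |QB| = |B − Q| = 33.589.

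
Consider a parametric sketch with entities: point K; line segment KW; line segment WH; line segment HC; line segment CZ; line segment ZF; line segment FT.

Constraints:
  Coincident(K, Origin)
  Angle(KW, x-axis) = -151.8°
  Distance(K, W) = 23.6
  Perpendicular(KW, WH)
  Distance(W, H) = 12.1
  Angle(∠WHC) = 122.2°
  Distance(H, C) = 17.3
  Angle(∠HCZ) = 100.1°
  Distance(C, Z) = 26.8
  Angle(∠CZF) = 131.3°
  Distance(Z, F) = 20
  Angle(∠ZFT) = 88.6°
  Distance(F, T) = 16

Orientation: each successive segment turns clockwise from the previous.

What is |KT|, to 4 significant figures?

18.54

K is at the origin; KW runs at -151.8° with length 23.6, so W = (-20.80, -11.15). KW ⟂ WH, so WH runs at 118.2°; with |WH| = 12.1, H = (-26.52, -0.4884). ∠WHC = 122.2° gives HC at 60.40° from the x-axis; with |HC| = 17.3, C = (-17.97, 14.55). ∠HCZ = 100.1° gives CZ at -19.50° from the x-axis; with |CZ| = 26.8, Z = (7.291, 5.608). ∠CZF = 131.3° gives ZF at -68.20° from the x-axis; with |ZF| = 20.0, F = (14.72, -12.96). ∠ZFT = 88.6° gives FT at -159.6° from the x-axis; with |FT| = 16.0, T = (-0.2778, -18.54). Then |KT| = |T − K| = 18.54.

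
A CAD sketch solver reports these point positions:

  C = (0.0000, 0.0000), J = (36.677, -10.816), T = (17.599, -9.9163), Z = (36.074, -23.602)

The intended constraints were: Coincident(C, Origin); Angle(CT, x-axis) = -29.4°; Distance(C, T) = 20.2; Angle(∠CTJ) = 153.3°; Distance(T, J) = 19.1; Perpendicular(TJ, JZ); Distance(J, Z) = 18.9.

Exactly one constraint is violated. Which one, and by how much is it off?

Distance(J, Z) = 18.9 — off by 6.10.

C = (0.00, 0.00) ✓; CT at -29.40° ✓; |CT| = 20.20 ✓; ∠CTJ = 153.3° ✓; |TJ| = 19.10 ✓; ∠(TJ, JZ) = 90.00° ✓; |JZ| = 12.80 ✗.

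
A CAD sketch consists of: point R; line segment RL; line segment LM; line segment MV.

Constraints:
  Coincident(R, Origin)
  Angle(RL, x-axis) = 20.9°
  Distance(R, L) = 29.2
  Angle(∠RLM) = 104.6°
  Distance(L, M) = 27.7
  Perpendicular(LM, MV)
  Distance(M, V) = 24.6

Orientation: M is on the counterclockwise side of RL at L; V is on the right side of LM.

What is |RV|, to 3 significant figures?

63.4

R is at the origin; RL runs at 20.9° with length 29.2, so L = 29.2·(cos 20.9°, sin 20.9°) = (27.3, 10.4). ∠RLM = 104.6°, so LM runs at 20.9° + (180° − 104.6°) = 96.3° from the x-axis; with |LM| = 27.7, M = L + 27.7·(cos 96.3°, sin 96.3°) = (24.2, 37.9). LM is perpendicular to MV; with |MV| = 24.6 on the right of LM, V = M + 24.6·(0.994, 0.110) = (48.7, 40.6). Then |RV| = |V − R| = 63.4.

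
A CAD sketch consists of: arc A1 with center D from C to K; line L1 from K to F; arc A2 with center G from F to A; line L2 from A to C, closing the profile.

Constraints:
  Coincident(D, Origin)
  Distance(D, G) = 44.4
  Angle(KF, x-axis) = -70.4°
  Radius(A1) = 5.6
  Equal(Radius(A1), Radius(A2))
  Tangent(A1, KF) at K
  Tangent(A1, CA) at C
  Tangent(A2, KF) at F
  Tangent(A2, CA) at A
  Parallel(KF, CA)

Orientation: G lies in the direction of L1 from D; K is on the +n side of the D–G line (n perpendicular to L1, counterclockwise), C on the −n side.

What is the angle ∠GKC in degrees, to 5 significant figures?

82.811°

The slot axis is L1's direction at -70.4°, so u = (cos -70.4°, sin -70.4°) = (0.33545, -0.94206) and n = (−sin -70.4°, cos -70.4°) = (0.94206, 0.33545). D is at the origin and G lies 44.4 along u from D, so G = 44.4·u = (14.894, -41.827). Tangency of A1 to both parallel lines with radius 5.6 puts K and C at D ± 5.6·n: K = (5.2755, 1.8785), C = (-5.2755, -1.8785). Then cos ∠GKC = KG·KC / (|KG||KC|), giving 82.811°.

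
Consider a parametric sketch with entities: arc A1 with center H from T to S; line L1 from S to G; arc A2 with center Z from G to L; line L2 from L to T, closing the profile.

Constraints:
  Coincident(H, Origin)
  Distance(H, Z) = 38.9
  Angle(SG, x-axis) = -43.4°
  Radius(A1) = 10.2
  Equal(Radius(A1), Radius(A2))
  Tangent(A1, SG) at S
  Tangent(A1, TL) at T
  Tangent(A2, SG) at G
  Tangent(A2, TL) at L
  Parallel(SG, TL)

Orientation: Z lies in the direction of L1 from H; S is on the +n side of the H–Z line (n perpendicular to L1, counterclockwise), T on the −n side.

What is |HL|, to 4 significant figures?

40.22

The slot axis is L1's direction at -43.4°, so u = (cos -43.4°, sin -43.4°) = (0.7266, -0.6871) and n = (−sin -43.4°, cos -43.4°) = (0.6871, 0.7266). H is at the origin and Z lies 38.9 along u from H, so Z = 38.9·u = (28.26, -26.73). Tangency of A1 to both parallel lines with radius 10.2 puts S and T at H ± 10.2·n: S = (7.008, 7.411), T = (-7.008, -7.411). Equal radii place G and L the same way about Z: G = Z + 10.2·n = (35.27, -19.32), L = Z − 10.2·n = (21.26, -34.14). Then |HL| = |L − H| = 40.22.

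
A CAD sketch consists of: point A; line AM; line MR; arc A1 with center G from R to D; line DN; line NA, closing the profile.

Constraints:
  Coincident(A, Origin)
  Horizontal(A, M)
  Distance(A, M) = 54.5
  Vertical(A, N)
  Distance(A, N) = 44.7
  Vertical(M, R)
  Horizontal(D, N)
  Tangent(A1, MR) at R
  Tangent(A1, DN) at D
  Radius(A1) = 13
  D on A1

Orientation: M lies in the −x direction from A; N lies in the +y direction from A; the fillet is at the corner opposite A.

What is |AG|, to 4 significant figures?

52.22

A is at the origin; AM is horizontal with |AM| = 54.5 and M on the −x side, so M = (-54.50, 0.000). AN is vertical with |AN| = 44.7 and N on the +y side, so N = (0.000, 44.70). The virtual corner opposite A is at (-54.50, 44.70). Tangency of A1 to MR means the radius GR is perpendicular to MR and tangency of A1 to DN means the radius GD is perpendicular to DN, with radius 13.0, so the center G sits 13.0 in from both sides at G = (-41.50, 31.70). Then |AG| = |G − A| = 52.22.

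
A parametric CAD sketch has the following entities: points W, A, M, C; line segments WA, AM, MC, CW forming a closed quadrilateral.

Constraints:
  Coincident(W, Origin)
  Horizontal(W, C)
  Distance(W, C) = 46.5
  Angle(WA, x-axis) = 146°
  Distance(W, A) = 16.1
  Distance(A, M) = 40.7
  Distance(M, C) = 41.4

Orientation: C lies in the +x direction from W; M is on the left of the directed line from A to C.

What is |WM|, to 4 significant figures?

37.86

Checks: |AM| = 40.70 ✓; |MC| = 41.40 ✓.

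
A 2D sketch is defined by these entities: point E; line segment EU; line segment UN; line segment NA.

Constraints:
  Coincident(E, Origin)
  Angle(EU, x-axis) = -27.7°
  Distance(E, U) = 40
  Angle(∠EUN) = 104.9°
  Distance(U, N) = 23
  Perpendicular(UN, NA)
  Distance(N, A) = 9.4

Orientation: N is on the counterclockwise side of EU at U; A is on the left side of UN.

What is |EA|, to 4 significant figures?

44.31

E is at the origin; EU runs at -27.7° with length 40.0, so U = 40.0·(cos -27.7°, sin -27.7°) = (35.42, -18.59). ∠EUN = 104.9°, so UN runs at -27.7° + (180° − 104.9°) = 47.40° from the x-axis; with |UN| = 23.0, N = U + 23.0·(cos 47.40°, sin 47.40°) = (50.98, -1.663). The perpendicularity gives NA at right angles to UN; with |NA| = 9.4 on the left of UN, A = N + 9.4·(-0.7361, 0.6769) = (44.06, 4.699). Then |EA| = |A − E| = 44.31.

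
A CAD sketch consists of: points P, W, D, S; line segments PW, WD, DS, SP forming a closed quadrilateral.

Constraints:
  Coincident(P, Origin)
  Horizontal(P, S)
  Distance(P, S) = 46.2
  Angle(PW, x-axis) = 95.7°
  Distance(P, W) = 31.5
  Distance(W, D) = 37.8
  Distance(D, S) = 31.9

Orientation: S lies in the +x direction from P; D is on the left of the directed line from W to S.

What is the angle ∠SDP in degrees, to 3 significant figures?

70.6°

Checks: |PS| = 46.20 ✓; |PW| = 31.50 ✓; |WD| = 37.80 ✓; |DS| = 31.90 ✓.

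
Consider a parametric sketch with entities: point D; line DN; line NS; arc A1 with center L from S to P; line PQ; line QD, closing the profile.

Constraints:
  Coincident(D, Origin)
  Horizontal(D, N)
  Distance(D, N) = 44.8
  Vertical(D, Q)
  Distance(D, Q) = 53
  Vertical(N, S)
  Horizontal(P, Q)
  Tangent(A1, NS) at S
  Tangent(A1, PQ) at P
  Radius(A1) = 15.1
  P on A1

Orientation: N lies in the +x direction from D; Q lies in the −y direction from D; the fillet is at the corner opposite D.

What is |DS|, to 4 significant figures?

58.68

D is at the origin; D and N share the same y with |DN| = 44.8 and N on the +x side, so N = (44.80, 0.000). D and Q share the same x with |DQ| = 53.0 and Q on the −y side, so Q = (0.000, -53.00). The virtual corner opposite D is at (44.80, -53.00). A1 meets NS tangentially, so LS is at right angles to NS and A1 meets PQ tangentially, so LP is at right angles to PQ, with radius 15.1, so the center L sits 15.1 in from both sides at L = (29.70, -37.90). That places the tangent points at S = (44.80, -37.90) on NS and P = (29.70, -53.00) on PQ. Then |DS| = |S − D| = 58.68.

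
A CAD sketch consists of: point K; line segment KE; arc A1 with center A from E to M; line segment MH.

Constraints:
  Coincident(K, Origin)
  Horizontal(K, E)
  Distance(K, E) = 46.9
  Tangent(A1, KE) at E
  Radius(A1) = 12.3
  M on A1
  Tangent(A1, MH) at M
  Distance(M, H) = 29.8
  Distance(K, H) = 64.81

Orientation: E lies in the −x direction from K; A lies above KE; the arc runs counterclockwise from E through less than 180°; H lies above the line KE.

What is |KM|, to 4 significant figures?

39.44

K is at the origin; KE is horizontal with |KE| = 46.9 and E on the −x side, so E = (-46.90, 0.000). Tangency of A1 to KE means the radius AE is perpendicular to KE, so A = E + (0, 12.3) = (-46.90, 12.30). Since AM ⟂ MH (tangency), |AH| = √(12.3² + 29.8²) = 32.24 regardless of where M sits on A1. So H lies on both circle(K, 64.81) and circle(A, 32.24); the above-KE intersection is H = (-47.08, 44.54). M is the foot of the tangent from H: M = (-35.56, 17.06).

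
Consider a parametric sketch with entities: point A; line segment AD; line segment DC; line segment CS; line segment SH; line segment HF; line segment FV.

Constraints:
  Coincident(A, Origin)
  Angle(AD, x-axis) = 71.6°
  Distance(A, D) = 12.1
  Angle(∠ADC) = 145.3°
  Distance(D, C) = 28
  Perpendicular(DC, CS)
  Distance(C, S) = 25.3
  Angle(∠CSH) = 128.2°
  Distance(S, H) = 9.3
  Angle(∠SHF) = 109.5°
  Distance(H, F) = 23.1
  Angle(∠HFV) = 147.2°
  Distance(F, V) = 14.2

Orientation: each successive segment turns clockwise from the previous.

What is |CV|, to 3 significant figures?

33.3

∠SHF = 109.5° gives HF at -175° from the x-axis; with |HF| = 23.1, F = (16.0, -2.78). ∠HFV = 147.2° gives FV at 152° from the x-axis; with |FV| = 14.2, V = (3.47, 3.93). Then |CV| = |V − C| = 33.3.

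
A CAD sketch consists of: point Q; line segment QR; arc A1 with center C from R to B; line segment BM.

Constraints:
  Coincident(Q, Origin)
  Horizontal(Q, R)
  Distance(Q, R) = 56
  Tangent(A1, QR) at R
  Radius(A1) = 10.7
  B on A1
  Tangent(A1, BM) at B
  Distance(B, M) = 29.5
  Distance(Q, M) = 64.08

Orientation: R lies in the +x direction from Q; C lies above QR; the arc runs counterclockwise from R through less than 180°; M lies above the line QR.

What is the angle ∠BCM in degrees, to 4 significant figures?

70.06°

Checks: |CB| = 10.70 ✓; ∠(CB, BM) = 90.00° ✓; |BM| = 29.50 ✓; |QM| = 64.08 ✓.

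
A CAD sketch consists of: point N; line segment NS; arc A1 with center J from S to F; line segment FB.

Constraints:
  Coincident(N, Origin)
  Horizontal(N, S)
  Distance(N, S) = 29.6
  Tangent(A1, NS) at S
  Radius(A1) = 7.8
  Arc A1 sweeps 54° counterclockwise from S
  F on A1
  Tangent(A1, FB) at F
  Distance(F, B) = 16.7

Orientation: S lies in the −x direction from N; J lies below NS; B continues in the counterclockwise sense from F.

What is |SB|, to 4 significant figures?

23.23

N is at the origin; NS is horizontal with |NS| = 29.6 and S on the −x side, so S = (-29.60, 0.000). The tangent condition forces JS to be normal to NS, so J = S + (0, -7.8) = (-29.60, -7.800). On A1, S sits at bearing 90° from J; a 54° counterclockwise sweep puts F at bearing 144°, so F = J + 7.8·(cos 144°, sin 144°) = (-35.91, -3.215). Tangency of A1 to FB means the radius JF is perpendicular to FB, so FB runs along (−sin 144°, cos 144°); with |FB| = 16.7, B = (-45.73, -16.73). Then |SB| = |B − S| = 23.23.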